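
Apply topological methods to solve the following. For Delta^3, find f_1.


Delta^3 has 3+1 vertices. A 1-face is a choice of 1+1 vertices.
f_1 = C(3+1, 1+1) = C(4,2) = 6

6


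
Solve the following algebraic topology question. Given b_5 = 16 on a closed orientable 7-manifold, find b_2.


Poincare duality for closed orientable n-manifolds: b_k = b_{n-k}.
Here n = 7, so b_2 = b_5 = 16

16


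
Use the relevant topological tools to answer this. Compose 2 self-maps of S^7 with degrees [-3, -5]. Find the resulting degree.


Degree is multiplicative: deg(composition) = product of degrees.
= (-3) * (-5) = 15

15


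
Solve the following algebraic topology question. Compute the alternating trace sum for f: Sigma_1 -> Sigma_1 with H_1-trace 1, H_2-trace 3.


L(f) = tr(f_0*) - tr(f_1*) + tr(f_2*).
= 1 - (1) + (3)
= 3

3


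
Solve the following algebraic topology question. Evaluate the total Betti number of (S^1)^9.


b_k(T^9) = C(9,k), so the sum over k is sum_k C(9,k) = 2^9.
Total = 2^9 = 512

512


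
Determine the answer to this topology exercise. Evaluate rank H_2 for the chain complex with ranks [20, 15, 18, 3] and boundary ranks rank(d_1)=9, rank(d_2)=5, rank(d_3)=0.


rank H_k = rank(ker d_k) - rank(im d_{k+1}).
rank(ker d_2) = rank(C_2) - rank(d_2) = 18 - 5 = 13.
rank(im d_{2+1}) = 0.
rank H_2 = 13 - 0 = 13

13


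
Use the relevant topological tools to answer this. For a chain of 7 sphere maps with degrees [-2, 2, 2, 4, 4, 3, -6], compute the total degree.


Degree is multiplicative: deg(composition) = product of degrees.
= (-2) * (2) * (2) * (4) * (4) * (3) * (-6) = 2304

2304


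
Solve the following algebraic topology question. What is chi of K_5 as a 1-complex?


K_5: V = 5, E = C(5,2) = 10.
chi = V - E = 5 - 10 = -5

-5


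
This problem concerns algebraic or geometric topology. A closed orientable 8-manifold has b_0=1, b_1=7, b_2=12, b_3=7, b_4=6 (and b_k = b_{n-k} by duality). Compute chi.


By Poincare duality b_k = b_{8-k}, so full Betti numbers: b_0=1, b_1=7, b_2=12, b_3=7, b_4=6, b_5=7, b_6=12, b_7=7, b_8=1.
chi = sum (-1)^k b_k = 4

4


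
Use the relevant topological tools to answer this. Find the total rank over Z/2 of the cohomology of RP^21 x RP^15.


dim H^*(RP^n; Z/2) = n+1 (one Z/2 in each degree 0..n).
Total Betti number is multiplicative.
Total = (21+1) * (15+1) = 22 * 16 = 352

352


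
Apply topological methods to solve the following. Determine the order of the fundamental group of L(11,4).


pi_1(L(p,q)) = Z/pZ for any q coprime to p.
|pi_1(L(11,4))| = 11

11


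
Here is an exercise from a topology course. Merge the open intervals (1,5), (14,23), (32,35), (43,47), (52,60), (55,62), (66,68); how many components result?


Sort and merge overlapping open intervals.
Merged: (1,5), (14,23), (32,35), (43,47), (52,62), (66,68).
Number of components = 6

6


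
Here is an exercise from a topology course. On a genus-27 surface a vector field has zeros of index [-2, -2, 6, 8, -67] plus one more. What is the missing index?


Poincare-Hopf: sum of indices = chi(M).
chi(Sigma_27) = 2 - 2*27 = -52.
Sum of known indices = -57.
x = chi - (sum known) = -52 - (-57) = 5

5


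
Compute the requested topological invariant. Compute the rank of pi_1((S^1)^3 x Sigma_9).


pi_1(A x B) = pi_1(A) x pi_1(B); rank of abelianization = b_1.
b_1(T^3) = 3, b_1(Sigma_9) = 2*9 = 18.
b_1(product) = 3 + 18 = 21

21


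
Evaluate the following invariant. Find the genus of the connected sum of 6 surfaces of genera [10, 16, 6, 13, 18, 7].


Genus is additive under connected sum of orientable surfaces.
g = 10 + 16 + 6 + 13 + 18 + 7 = 70

70


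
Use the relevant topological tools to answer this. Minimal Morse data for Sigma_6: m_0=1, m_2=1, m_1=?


A perfect Morse function has m_k = b_k.
For Sigma_6: b_0=1, b_1=2g=12, b_2=1.
Saddles m_1 = 2g = 12

12


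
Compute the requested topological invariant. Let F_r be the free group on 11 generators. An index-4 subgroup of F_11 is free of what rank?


Nielsen-Schreier: an index-n subgroup of F_r is free of rank 1 + n(r-1).
Equivalently: chi(cover) = n*chi(base); chi(vee_r S^1) = 1 - 11 = -10.
chi(E) = 4*(-10) = -40; rank = 1 - chi(E) = 1 - (-40) = 41.
rank = 1 + 4*(11-1) = 1 + 40 = 41

41


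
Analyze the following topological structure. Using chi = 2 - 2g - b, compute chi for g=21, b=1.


For a compact orientable surface with genus g and b boundary components: chi = 2 - 2g - b.
chi = 2 - 2*21 - 1 = 2 - 42 - 1 = -41

-41


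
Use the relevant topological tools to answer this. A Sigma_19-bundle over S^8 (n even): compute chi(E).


chi(S^8) = 2 (n even), chi(Sigma_19) = 2 - 2*19 = -36.
chi(E) = 2 * (-36) = -72

-72


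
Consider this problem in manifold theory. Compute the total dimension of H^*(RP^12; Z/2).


H^k(RP^12; Z/2) = Z/2 for each 0 <= k <= 12.
Total dimension = 12 + 1 = 13

13


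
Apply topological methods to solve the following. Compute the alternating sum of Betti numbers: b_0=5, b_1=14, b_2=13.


chi = sum_k (-1)^k b_k.
= (5) + (-14) + (13)
= 4

4


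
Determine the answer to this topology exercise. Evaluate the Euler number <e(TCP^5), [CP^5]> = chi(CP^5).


For any closed oriented manifold, <e(TM),[M]> = chi(M).
chi(CP^5) = 5+1 = 6

6


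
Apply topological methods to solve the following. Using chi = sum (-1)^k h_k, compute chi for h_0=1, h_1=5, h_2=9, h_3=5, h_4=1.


Handles of index k contribute (-1)^k to chi (same as CW cells).
chi = (1) + (-5) + (9) + (-5) + (1) = 1

1


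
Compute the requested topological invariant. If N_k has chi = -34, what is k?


chi = 2 - k for closed non-orientable surfaces with k crosscaps.
-34 = 2 - k
k = 2 - (-34) = 36

36


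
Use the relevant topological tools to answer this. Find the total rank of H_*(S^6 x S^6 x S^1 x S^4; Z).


Total Betti number is multiplicative under products.
Each S^d (d>=1) has total Betti number 2.
There are 4 sphere factors.
Total = 2^4 = 16

16


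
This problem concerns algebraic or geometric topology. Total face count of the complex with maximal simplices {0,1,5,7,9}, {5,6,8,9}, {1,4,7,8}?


Each maximal simplex on m vertices has 2^m - 1 nonempty faces.
Take the union (dedupe shared faces).
Total distinct faces = 54

54


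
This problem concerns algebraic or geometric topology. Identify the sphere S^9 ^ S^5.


S^m ^ S^n = S^{m+n}.
k = 9 + 5 = 14

14


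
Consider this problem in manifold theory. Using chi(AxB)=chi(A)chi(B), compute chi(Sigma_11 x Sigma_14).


chi(Sigma_11) = 2 - 2*11 = -20
chi(Sigma_14) = 2 - 2*14 = -26
chi(product) = (-20) * (-26) = 520

520


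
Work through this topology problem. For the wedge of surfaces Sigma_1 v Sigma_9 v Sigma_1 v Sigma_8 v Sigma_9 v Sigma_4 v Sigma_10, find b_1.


For a wedge X v Y: reduced H_k(X v Y) = H_k(X) + H_k(Y).
Each Sigma_g contributes b_1 = 2g.
b_1 = 2 + 18 + 2 + 16 + 18 + 8 + 20 = 84

84


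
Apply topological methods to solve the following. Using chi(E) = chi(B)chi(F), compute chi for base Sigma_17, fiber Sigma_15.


For a fiber bundle F -> E -> B (with CW structure): chi(E) = chi(B) * chi(F).
chi(Sigma_17) = -32, chi(Sigma_15) = -28.
chi(E) = (-32) * (-28) = 896

896


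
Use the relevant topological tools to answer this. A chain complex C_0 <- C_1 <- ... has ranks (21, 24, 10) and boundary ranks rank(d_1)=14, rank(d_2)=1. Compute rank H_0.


rank H_k = rank(ker d_k) - rank(im d_{k+1}).
rank(ker d_0) = rank(C_0) - rank(d_0) = 21 - 0 = 21.
rank(im d_{0+1}) = 14.
rank H_0 = 21 - 14 = 7

7


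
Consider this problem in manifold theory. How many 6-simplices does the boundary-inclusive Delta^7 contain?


Delta^7 has 7+1 vertices. A 6-face is a choice of 6+1 vertices.
f_6 = C(7+1, 6+1) = C(8,7) = 8

8


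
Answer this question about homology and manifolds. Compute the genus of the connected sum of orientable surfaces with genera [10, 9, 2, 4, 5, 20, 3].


Genus is additive under connected sum of orientable surfaces.
g = 10 + 9 + 2 + 4 + 5 + 20 + 3 = 53

53


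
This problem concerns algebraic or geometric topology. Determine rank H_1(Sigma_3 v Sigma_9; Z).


For a wedge: H_1(A v B) = H_1(A) + H_1(B).
b_1(Sigma_3) = 6, b_1(Sigma_9) = 18.
b_1 = 6 + 18 = 24

24


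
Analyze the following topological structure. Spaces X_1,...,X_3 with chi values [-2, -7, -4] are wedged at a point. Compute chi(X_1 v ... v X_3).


chi(A v B) = chi(A) + chi(B) - 1 (one point identified).
For 3 spaces: chi = (sum chi_i) - (3 - 1).
sum = -13; chi = -13 - 2 = -15

-15


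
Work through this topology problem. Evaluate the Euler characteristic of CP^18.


CP^18 has one cell in each even dimension 0, 2, ..., 2*18 (18+1 cells total).
All cells are even-dimensional, so chi = number of cells.
chi = 18 + 1 = 19

19


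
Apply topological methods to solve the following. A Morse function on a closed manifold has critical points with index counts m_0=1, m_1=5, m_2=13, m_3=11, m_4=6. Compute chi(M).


Morse theory: chi(M) = sum_k (-1)^k m_k where m_k = #(index-k critical points).
= (1) + (-5) + (13) + (-11) + (6) = 4

4


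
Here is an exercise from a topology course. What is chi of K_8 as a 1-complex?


K_8: V = 8, E = C(8,2) = 28.
chi = V - E = 8 - 28 = -20

-20


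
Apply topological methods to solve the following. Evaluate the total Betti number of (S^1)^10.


b_k(T^10) = C(10,k), so the sum over k is sum_k C(10,k) = 2^10.
Total = 2^10 = 1024

1024


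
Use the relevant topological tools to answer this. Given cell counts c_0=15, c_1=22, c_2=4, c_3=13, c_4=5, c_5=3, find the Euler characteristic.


chi = sum_k (-1)^k c_k.
= (-1)^0*15 + (-1)^1*22 + (-1)^2*4 + (-1)^3*13 + (-1)^4*5 + (-1)^5*3
= (15) + (-22) + (4) + (-13) + (5) + (-3)
= -14

-14


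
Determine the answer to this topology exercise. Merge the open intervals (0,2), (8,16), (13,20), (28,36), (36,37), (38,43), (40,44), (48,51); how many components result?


Sort and merge overlapping open intervals.
Merged: (0,2), (8,20), (28,36), (36,37), (38,44), (48,51).
Number of components = 6

6


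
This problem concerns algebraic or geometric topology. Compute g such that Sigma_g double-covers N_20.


chi(N_20) = 2 - 20 = -18.
Double cover: chi(Sigma_g) = 2 * chi(N_20) = 2*(-18) = -36.
2 - 2g = -36, so g = (2 - (-36))/2 = 38/2 = 19

19


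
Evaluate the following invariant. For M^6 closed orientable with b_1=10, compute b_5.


Poincare duality for closed orientable n-manifolds: b_k = b_{n-k}.
Here n = 6, so b_5 = b_1 = 10

10


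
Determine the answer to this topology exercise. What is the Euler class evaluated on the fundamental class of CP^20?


For any closed oriented manifold, <e(TM),[M]> = chi(M).
chi(CP^20) = 20+1 = 21

21


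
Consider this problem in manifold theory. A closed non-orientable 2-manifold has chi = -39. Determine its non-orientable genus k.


chi = 2 - k for closed non-orientable surfaces with k crosscaps.
-39 = 2 - k
k = 2 - (-39) = 41

41


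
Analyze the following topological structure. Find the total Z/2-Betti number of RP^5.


H^k(RP^5; Z/2) = Z/2 for each 0 <= k <= 5.
Total dimension = 5 + 1 = 6

6


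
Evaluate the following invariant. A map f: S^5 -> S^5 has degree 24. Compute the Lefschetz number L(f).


On S^5: L(f) = tr(f_0*) + (-1)^5 tr(f_5*) = 1 + (-1)^5 * deg(f).
L(f) = 1 + (-1)^5 * 24 = 1 + -24 = -23

-23


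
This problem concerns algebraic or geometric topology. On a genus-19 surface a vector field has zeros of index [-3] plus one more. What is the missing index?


Poincare-Hopf: sum of indices = chi(M).
chi(Sigma_19) = 2 - 2*19 = -36.
Sum of known indices = -3.
x = chi - (sum known) = -36 - (-3) = -33

-33


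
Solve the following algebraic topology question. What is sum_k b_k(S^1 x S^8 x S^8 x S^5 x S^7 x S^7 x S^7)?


Total Betti number is multiplicative under products.
Each S^d (d>=1) has total Betti number 2.
There are 7 sphere factors.
Total = 2^7 = 128

128


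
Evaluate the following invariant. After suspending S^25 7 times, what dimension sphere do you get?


Each suspension raises dimension by 1: Sigma S^n = S^{n+1}.
Sigma^7 S^25 = S^{25+7} = S^32

32


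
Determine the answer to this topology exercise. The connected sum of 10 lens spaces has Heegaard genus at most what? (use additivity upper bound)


Heegaard genus satisfies g(A#B) <= g(A) + g(B).
Each lens space has g = 1.
Upper bound: 10 * 1 = 10

10


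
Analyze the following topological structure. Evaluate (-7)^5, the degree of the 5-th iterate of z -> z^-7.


deg(f) = -7. Degree is multiplicative: deg(f^5) = (deg f)^5.
deg(f^5) = (-7)^5 = -16807

-16807


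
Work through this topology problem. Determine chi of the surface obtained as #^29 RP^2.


For a non-orientable closed surface with k crosscaps: chi = 2 - k.
Here k = 29.
chi = 2 - 29 = -27

-27


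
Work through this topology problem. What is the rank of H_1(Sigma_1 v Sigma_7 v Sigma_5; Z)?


For a wedge X v Y: reduced H_k(X v Y) = H_k(X) + H_k(Y).
Each Sigma_g contributes b_1 = 2g.
b_1 = 2 + 14 + 10 = 26

26


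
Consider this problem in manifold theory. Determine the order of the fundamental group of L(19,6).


pi_1(L(p,q)) = Z/pZ for any q coprime to p.
|pi_1(L(19,6))| = 19

19


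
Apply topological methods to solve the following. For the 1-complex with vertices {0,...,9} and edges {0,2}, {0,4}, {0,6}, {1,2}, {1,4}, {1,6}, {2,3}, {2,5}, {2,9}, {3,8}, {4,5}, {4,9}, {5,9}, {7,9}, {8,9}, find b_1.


b_1 = E - V + (number of components).
E = 15, V = 10, components = 1.
b_1 = 15 - 10 + 1 = 6

6


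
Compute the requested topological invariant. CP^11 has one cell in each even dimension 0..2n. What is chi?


CP^11 has one cell in each even dimension 0, 2, ..., 2*11 (11+1 cells total).
All cells are even-dimensional, so chi = number of cells.
chi = 11 + 1 = 12

12


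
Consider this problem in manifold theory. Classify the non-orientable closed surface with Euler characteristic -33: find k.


chi = 2 - k for closed non-orientable surfaces with k crosscaps.
-33 = 2 - k
k = 2 - (-33) = 35

35


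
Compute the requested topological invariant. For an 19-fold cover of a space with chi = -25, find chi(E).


For a finite covering: chi(E) = (number of sheets) * chi(B).
chi(E) = 19 * (-25) = -475

-475


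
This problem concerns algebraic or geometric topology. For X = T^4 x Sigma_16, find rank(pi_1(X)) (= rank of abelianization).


pi_1(A x B) = pi_1(A) x pi_1(B); rank of abelianization = b_1.
b_1(T^4) = 4, b_1(Sigma_16) = 2*16 = 32.
b_1(product) = 4 + 32 = 36

36


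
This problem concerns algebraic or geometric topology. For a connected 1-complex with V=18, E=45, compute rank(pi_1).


For a connected graph: rank(pi_1) = b_1 = E - V + 1 = 1 - chi.
chi = V - E = 18 - 45 = -27.
rank = 1 - (-27) = 45 - 18 + 1 = 28

28


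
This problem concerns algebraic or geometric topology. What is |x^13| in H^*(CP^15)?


|x| = 2 in H^*(CP^n).
|x^13| = 13 * |x| = 13 * 2 = 26

26


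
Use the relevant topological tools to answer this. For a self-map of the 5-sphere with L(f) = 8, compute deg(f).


L(f) = 1 + (-1)^5 deg(f) on S^5.
8 = 1 + (-1)^5 * deg(f)
(-1)^5 * deg(f) = 7
deg(f) = -7

-7


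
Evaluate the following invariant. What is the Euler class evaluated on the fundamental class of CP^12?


For any closed oriented manifold, <e(TM),[M]> = chi(M).
chi(CP^12) = 12+1 = 13

13


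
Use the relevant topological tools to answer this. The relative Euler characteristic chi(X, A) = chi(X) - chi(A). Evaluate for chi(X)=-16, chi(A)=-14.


Relative Euler characteristic: chi(X, A) = chi(X) - chi(A).
= -16 - (-14) = -2

-2


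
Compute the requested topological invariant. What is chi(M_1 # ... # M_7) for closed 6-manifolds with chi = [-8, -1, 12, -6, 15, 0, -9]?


For n-manifolds: chi(A#B) = chi(A) + chi(B) - chi(S^6).
chi(S^6) = 1 + (-1)^6 = 2.
chi(#) = (sum chi_i) - (7-1)*chi(S^6) = 3 - 6*2 = -9

-9


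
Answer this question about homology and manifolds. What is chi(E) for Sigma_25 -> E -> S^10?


chi(S^10) = 2 (n even), chi(Sigma_25) = 2 - 2*25 = -48.
chi(E) = 2 * (-48) = -96

-96


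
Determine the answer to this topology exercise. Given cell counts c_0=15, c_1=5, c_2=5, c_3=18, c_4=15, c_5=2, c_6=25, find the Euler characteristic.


chi = sum_k (-1)^k c_k.
= (-1)^0*15 + (-1)^1*5 + (-1)^2*5 + (-1)^3*18 + (-1)^4*15 + (-1)^5*2 + (-1)^6*25
= (15) + (-5) + (5) + (-18) + (15) + (-2) + (25)
= 35

35


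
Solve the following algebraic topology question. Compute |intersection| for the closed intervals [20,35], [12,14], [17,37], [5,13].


Intersection = [max(a_i), min(b_i)] = [20, 13].
Since 20 > 13, the intersection is empty.
Length = 0

0


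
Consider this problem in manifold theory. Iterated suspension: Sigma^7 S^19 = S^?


Each suspension raises dimension by 1: Sigma S^n = S^{n+1}.
Sigma^7 S^19 = S^{19+7} = S^26

26


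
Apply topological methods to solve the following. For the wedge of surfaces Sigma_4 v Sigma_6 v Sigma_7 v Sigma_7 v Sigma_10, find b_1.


For a wedge X v Y: reduced H_k(X v Y) = H_k(X) + H_k(Y).
Each Sigma_g contributes b_1 = 2g.
b_1 = 8 + 12 + 14 + 14 + 20 = 68

68


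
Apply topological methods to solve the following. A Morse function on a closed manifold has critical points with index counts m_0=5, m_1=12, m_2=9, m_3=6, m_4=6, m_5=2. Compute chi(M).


Morse theory: chi(M) = sum_k (-1)^k m_k where m_k = #(index-k critical points).
= (5) + (-12) + (9) + (-6) + (6) + (-2) = 0

0


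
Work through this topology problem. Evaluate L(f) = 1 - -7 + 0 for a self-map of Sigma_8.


L(f) = tr(f_0*) - tr(f_1*) + tr(f_2*).
= 1 - (-7) + (0)
= 8

8


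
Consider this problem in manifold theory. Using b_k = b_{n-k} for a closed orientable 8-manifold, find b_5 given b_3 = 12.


Poincare duality for closed orientable n-manifolds: b_k = b_{n-k}.
Here n = 8, so b_5 = b_3 = 12

12


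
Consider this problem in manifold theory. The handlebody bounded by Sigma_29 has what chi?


A genus-g handlebody deformation retracts to a wedge of g circles.
chi(vee_g S^1) = 1 - g.
chi(H_29) = 1 - 29 = -28

-28


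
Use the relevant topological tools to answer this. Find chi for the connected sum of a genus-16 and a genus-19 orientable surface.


chi(Sigma_16) = 2 - 2*16 = -30
chi(Sigma_19) = 2 - 2*19 = -36
For surfaces: chi(A#B) = chi(A) + chi(B) - 2.
chi = -30 + -36 - 2 = -68

-68


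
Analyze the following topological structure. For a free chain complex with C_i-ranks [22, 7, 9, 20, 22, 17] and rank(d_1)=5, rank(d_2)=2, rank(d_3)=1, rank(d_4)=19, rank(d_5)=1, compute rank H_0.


rank H_k = rank(ker d_k) - rank(im d_{k+1}).
rank(ker d_0) = rank(C_0) - rank(d_0) = 22 - 0 = 22.
rank(im d_{0+1}) = 5.
rank H_0 = 22 - 5 = 17

17


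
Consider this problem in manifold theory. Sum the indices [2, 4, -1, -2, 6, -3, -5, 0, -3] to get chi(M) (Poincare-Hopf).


Poincare-Hopf: chi(M) = sum of indices of zeros.
chi = (2) + (4) + (-1) + (-2) + (6) + (-3) + (-5) + (0) + (-3) = -2

-2


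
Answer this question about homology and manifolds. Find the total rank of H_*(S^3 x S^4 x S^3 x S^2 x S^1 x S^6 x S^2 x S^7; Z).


Total Betti number is multiplicative under products.
Each S^d (d>=1) has total Betti number 2.
There are 8 sphere factors.
Total = 2^8 = 256

256


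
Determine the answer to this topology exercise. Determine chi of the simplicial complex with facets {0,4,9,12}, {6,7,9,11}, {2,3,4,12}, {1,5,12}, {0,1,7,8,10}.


Enumerate all faces; f-vector: f_0=13, f_1=30, f_2=23, f_3=8, f_4=1.
chi = sum (-1)^k f_k = -1

-1


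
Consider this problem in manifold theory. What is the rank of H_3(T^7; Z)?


By the Kunneth formula, b_k(T^n) = C(n,k).
b_3(T^7) = C(7,3).
C(7,3) = 7!/(3!*4!) = 35

35


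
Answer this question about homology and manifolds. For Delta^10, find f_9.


Delta^10 has 10+1 vertices. A 9-face is a choice of 9+1 vertices.
f_9 = C(10+1, 9+1) = C(11,10) = 11

11


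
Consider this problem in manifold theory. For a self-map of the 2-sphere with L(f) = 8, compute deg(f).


L(f) = 1 + (-1)^2 deg(f) on S^2.
8 = 1 + (-1)^2 * deg(f)
(-1)^2 * deg(f) = 7
deg(f) = 7

7


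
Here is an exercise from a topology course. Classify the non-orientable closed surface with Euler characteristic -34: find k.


chi = 2 - k for closed non-orientable surfaces with k crosscaps.
-34 = 2 - k
k = 2 - (-34) = 36

36


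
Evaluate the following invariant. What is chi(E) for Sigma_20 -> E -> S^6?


chi(S^6) = 2 (n even), chi(Sigma_20) = 2 - 2*20 = -38.
chi(E) = 2 * (-38) = -76

-76


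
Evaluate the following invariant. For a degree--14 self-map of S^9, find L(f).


On S^9: L(f) = tr(f_0*) + (-1)^9 tr(f_9*) = 1 + (-1)^9 * deg(f).
L(f) = 1 + (-1)^9 * -14 = 1 + 14 = 15

15


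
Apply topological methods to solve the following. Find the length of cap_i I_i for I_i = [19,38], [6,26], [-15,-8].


Intersection = [max(a_i), min(b_i)] = [19, -8].
Since 19 > -8, the intersection is empty.
Length = 0

0


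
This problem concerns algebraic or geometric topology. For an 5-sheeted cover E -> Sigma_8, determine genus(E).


For an n-sheeted cover: chi(E) = n * chi(B).
chi(Sigma_8) = 2 - 2*8 = -14.
chi(E) = 5 * (-14) = -70.
genus(E) = (2 - chi(E))/2 = (2 - (-70))/2 = 72/2 = 36

36


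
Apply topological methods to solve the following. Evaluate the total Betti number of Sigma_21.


For Sigma_21: b_0 = 1, b_1 = 2g = 42, b_2 = 1.
Total = 1 + 42 + 1 = 44

44


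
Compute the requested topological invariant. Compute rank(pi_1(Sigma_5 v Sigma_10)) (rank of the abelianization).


For a wedge: H_1(A v B) = H_1(A) + H_1(B).
b_1(Sigma_5) = 10, b_1(Sigma_10) = 20.
b_1 = 10 + 20 = 30

30


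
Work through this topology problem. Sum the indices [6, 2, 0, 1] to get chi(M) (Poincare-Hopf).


Poincare-Hopf: chi(M) = sum of indices of zeros.
chi = (6) + (2) + (0) + (1) = 9

9


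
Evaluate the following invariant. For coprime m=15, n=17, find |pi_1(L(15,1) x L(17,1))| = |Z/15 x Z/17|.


pi_1(X x Y) = pi_1(X) x pi_1(Y).
pi_1(L(15,1)) = Z/15, pi_1(L(17,1)) = Z/17.
|Z/15 x Z/17| = 15 * 17 = 255

255


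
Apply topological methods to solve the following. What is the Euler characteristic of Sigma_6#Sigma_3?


chi(Sigma_6) = 2 - 2*6 = -10
chi(Sigma_3) = 2 - 2*3 = -4
For surfaces: chi(A#B) = chi(A) + chi(B) - 2.
chi = -10 + -4 - 2 = -16

-16


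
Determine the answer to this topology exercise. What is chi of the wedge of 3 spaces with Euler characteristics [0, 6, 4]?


chi(A v B) = chi(A) + chi(B) - 1 (one point identified).
For 3 spaces: chi = (sum chi_i) - (3 - 1).
sum = 10; chi = 10 - 2 = 8

8


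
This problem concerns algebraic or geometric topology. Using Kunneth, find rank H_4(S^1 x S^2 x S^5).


Each S^d has Poincare polynomial 1 + t^d.
The product S^1 x S^2 x S^5 has Poincare polynomial prod(1+t^d_i).
Expanding: b_0=1, b_1=1, b_2=1, b_3=1, b_5=1, b_6=1, b_7=1, b_8=1.
b_4 = 0

0


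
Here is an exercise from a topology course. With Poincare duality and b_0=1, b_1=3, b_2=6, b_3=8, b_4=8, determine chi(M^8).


By Poincare duality b_k = b_{8-k}, so full Betti numbers: b_0=1, b_1=3, b_2=6, b_3=8, b_4=8, b_5=8, b_6=6, b_7=3, b_8=1.
chi = sum (-1)^k b_k = 0

0


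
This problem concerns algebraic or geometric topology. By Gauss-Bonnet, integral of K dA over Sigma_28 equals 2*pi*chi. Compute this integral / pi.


Gauss-Bonnet: integral K dA = 2*pi*chi(M).
chi(Sigma_28) = 2 - 2*28 = -54.
(integral K dA)/pi = 2*chi = 2*(-54) = -108

-108


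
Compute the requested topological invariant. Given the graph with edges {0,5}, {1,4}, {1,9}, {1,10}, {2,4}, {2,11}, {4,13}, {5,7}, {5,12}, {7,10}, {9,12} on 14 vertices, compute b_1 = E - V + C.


b_1 = E - V + (number of components).
E = 11, V = 14, components = 4.
b_1 = 11 - 14 + 4 = 1

1


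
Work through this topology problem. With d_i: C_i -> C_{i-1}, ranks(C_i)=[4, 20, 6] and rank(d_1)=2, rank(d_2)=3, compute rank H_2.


rank H_k = rank(ker d_k) - rank(im d_{k+1}).
rank(ker d_2) = rank(C_2) - rank(d_2) = 6 - 3 = 3.
rank(im d_{2+1}) = 0.
rank H_2 = 3 - 0 = 3

3


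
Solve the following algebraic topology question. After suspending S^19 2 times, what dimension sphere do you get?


Each suspension raises dimension by 1: Sigma S^n = S^{n+1}.
Sigma^2 S^19 = S^{19+2} = S^21

21


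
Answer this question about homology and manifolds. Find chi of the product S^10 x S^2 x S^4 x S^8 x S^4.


chi is multiplicative: chi(X x Y) = chi(X) chi(Y).
Each even-dim sphere has chi = 2. There are 5 factors.
chi = 2^5 = 32

32


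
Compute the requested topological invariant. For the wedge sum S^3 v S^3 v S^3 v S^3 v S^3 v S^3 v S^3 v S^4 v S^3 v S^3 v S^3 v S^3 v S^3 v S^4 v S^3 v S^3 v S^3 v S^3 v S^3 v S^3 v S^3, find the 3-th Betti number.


For a wedge of spheres, H_k (k>0) is free on one generator per sphere of dimension k.
Spheres of dimension 3: count = 19.
b_3 = 19

19


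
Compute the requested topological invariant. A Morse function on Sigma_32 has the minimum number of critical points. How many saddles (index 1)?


A perfect Morse function has m_k = b_k.
For Sigma_32: b_0=1, b_1=2g=64, b_2=1.
Saddles m_1 = 2g = 64

64


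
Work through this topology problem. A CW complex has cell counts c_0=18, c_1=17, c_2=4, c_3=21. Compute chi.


chi = sum_k (-1)^k c_k.
= (-1)^0*18 + (-1)^1*17 + (-1)^2*4 + (-1)^3*21
= (18) + (-17) + (4) + (-21)
= -16

-16


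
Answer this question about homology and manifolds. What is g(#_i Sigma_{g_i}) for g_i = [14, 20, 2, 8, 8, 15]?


Genus is additive under connected sum of orientable surfaces.
g = 14 + 20 + 2 + 8 + 8 + 15 = 67

67


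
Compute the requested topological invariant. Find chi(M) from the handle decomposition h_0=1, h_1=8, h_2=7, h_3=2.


Handles of index k contribute (-1)^k to chi (same as CW cells).
chi = (1) + (-8) + (7) + (-2) = -2

-2


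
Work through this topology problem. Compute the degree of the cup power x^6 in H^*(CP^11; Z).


|x| = 2 in H^*(CP^n).
|x^6| = 6 * |x| = 6 * 2 = 12

12


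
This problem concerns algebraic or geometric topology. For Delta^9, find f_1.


Delta^9 has 9+1 vertices. A 1-face is a choice of 1+1 vertices.
f_1 = C(9+1, 1+1) = C(10,2) = 45

45


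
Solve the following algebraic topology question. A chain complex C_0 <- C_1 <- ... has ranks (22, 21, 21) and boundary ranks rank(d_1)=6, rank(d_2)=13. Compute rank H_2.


rank H_k = rank(ker d_k) - rank(im d_{k+1}).
rank(ker d_2) = rank(C_2) - rank(d_2) = 21 - 13 = 8.
rank(im d_{2+1}) = 0.
rank H_2 = 8 - 0 = 8

8


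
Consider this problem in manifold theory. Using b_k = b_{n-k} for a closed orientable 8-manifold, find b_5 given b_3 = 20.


Poincare duality for closed orientable n-manifolds: b_k = b_{n-k}.
Here n = 8, so b_5 = b_3 = 20

20


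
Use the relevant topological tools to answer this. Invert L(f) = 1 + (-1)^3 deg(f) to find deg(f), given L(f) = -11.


L(f) = 1 + (-1)^3 deg(f) on S^3.
-11 = 1 + (-1)^3 * deg(f)
(-1)^3 * deg(f) = -12
deg(f) = 12

12


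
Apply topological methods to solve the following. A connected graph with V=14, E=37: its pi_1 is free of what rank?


For a connected graph: rank(pi_1) = b_1 = E - V + 1 = 1 - chi.
chi = V - E = 14 - 37 = -23.
rank = 1 - (-23) = 37 - 14 + 1 = 24

24


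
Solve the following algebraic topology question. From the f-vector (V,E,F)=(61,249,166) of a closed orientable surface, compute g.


chi = V - E + F = 61 - 249 + 166 = -22
For orientable closed surface: chi = 2 - 2g, so g = (2 - chi)/2.
g = (2 - (-22)) / 2 = 24 / 2 = 12

12


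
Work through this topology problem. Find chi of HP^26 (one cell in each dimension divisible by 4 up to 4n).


HP^26 has one cell in each dimension 0, 4, ..., 4*26 (26+1 cells, all even-dim).
chi = 26 + 1 = 27

27


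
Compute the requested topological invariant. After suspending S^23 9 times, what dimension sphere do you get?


Each suspension raises dimension by 1: Sigma S^n = S^{n+1}.
Sigma^9 S^23 = S^{23+9} = S^32

32


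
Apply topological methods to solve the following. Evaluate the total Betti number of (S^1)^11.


b_k(T^11) = C(11,k), so the sum over k is sum_k C(11,k) = 2^11.
Total = 2^11 = 2048

2048


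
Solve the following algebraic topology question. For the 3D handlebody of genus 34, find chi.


A genus-g handlebody deformation retracts to a wedge of g circles.
chi(vee_g S^1) = 1 - g.
chi(H_34) = 1 - 34 = -33

-33


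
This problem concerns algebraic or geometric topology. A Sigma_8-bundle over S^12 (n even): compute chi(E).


chi(S^12) = 2 (n even), chi(Sigma_8) = 2 - 2*8 = -14.
chi(E) = 2 * (-14) = -28

-28


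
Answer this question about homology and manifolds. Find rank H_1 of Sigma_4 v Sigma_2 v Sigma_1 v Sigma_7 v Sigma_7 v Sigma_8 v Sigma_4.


For a wedge X v Y: reduced H_k(X v Y) = H_k(X) + H_k(Y).
Each Sigma_g contributes b_1 = 2g.
b_1 = 8 + 4 + 2 + 14 + 14 + 16 + 8 = 66

66


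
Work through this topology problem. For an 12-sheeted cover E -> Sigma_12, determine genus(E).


For an n-sheeted cover: chi(E) = n * chi(B).
chi(Sigma_12) = 2 - 2*12 = -22.
chi(E) = 12 * (-22) = -264.
genus(E) = (2 - chi(E))/2 = (2 - (-264))/2 = 266/2 = 133

133


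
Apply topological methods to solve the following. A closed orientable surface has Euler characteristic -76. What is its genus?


chi = 2 - 2g for closed orientable surfaces.
-76 = 2 - 2g
2g = 2 - (-76) = 78
g = 39

39


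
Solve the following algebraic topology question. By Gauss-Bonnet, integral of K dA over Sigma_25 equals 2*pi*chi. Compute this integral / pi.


Gauss-Bonnet: integral K dA = 2*pi*chi(M).
chi(Sigma_25) = 2 - 2*25 = -48.
(integral K dA)/pi = 2*chi = 2*(-48) = -96

-96


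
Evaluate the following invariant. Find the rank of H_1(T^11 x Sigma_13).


pi_1(A x B) = pi_1(A) x pi_1(B); rank of abelianization = b_1.
b_1(T^11) = 11, b_1(Sigma_13) = 2*13 = 26.
b_1(product) = 11 + 26 = 37

37


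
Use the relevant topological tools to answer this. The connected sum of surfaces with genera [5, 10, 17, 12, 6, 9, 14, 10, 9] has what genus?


Genus is additive under connected sum of orientable surfaces.
g = 5 + 10 + 17 + 12 + 6 + 9 + 14 + 10 + 9 = 92

92


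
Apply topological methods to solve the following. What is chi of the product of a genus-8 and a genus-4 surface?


chi(Sigma_8) = 2 - 2*8 = -14
chi(Sigma_4) = 2 - 2*4 = -6
chi(product) = (-14) * (-6) = 84

84


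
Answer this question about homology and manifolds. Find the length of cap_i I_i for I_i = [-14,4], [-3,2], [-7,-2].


Intersection = [max(a_i), min(b_i)] = [-3, -2].
Length = -2 - -3 = 1

1


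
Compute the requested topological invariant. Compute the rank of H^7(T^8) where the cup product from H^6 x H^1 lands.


Cup product: H^p x H^q -> H^{p+q}; here p+q = 6+1 = 7.
rank H^k(T^n) = C(n,k).
C(8,7) = 8

8


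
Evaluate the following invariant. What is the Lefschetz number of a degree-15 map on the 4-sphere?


On S^4: L(f) = tr(f_0*) + (-1)^4 tr(f_4*) = 1 + (-1)^4 * deg(f).
L(f) = 1 + (-1)^4 * 15 = 1 + 15 = 16

16


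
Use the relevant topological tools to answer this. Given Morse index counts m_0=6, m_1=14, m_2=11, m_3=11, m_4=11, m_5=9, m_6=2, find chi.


Morse theory: chi(M) = sum_k (-1)^k m_k where m_k = #(index-k critical points).
= (6) + (-14) + (11) + (-11) + (11) + (-9) + (2) = -4

-4


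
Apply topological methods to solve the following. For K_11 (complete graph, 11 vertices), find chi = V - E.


K_11: V = 11, E = C(11,2) = 55.
chi = V - E = 11 - 55 = -44

-44


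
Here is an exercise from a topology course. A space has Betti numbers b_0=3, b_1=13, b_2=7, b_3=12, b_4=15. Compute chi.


chi = sum_k (-1)^k b_k.
= (3) + (-13) + (7) + (-12) + (15)
= 0

0


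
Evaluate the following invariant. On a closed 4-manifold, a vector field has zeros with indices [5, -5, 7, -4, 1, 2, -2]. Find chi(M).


Poincare-Hopf: chi(M) = sum of indices of zeros.
chi = (5) + (-5) + (7) + (-4) + (1) + (2) + (-2) = 4

4


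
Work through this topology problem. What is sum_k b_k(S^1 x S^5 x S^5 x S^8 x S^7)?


Total Betti number is multiplicative under products.
Each S^d (d>=1) has total Betti number 2.
There are 5 sphere factors.
Total = 2^5 = 32

32


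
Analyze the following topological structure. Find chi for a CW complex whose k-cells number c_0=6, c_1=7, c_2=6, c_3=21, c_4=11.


chi = sum_k (-1)^k c_k.
= (-1)^0*6 + (-1)^1*7 + (-1)^2*6 + (-1)^3*21 + (-1)^4*11
= (6) + (-7) + (6) + (-21) + (11)
= -5

-5


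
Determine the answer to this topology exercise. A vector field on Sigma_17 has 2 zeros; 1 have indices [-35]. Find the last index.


Poincare-Hopf: sum of indices = chi(M).
chi(Sigma_17) = 2 - 2*17 = -32.
Sum of known indices = -35.
x = chi - (sum known) = -32 - (-35) = 3

3


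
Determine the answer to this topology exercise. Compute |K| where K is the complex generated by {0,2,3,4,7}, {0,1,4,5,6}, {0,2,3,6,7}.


Each maximal simplex on m vertices has 2^m - 1 nonempty faces.
Take the union (dedupe shared faces).
Total distinct faces = 73

73


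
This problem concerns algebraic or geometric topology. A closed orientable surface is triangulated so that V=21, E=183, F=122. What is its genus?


chi = V - E + F = 21 - 183 + 122 = -40
For orientable closed surface: chi = 2 - 2g, so g = (2 - chi)/2.
g = (2 - (-40)) / 2 = 42 / 2 = 21

21


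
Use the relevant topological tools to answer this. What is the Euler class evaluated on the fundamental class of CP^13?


For any closed oriented manifold, <e(TM),[M]> = chi(M).
chi(CP^13) = 13+1 = 14

14


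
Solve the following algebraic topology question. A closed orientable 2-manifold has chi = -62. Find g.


chi = 2 - 2g for closed orientable surfaces.
-62 = 2 - 2g
2g = 2 - (-62) = 64
g = 32

32


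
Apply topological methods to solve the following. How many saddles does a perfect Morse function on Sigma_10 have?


A perfect Morse function has m_k = b_k.
For Sigma_10: b_0=1, b_1=2g=20, b_2=1.
Saddles m_1 = 2g = 20

20


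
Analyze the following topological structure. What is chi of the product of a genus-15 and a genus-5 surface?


chi(Sigma_15) = 2 - 2*15 = -28
chi(Sigma_5) = 2 - 2*5 = -8
chi(product) = (-28) * (-8) = 224

224


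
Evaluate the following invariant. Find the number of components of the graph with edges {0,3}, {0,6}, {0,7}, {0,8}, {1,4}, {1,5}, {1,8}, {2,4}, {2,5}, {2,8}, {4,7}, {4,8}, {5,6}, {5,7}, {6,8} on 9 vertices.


Run DFS/union-find over 9 vertices.
V = 9, E = 15.
Number of components = 1

1


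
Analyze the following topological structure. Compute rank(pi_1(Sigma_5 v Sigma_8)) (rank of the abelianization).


For a wedge: H_1(A v B) = H_1(A) + H_1(B).
b_1(Sigma_5) = 10, b_1(Sigma_8) = 16.
b_1 = 10 + 16 = 26

26


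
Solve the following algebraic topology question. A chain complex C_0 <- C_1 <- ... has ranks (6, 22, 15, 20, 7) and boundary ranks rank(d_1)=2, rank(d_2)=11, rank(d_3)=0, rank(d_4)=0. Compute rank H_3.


rank H_k = rank(ker d_k) - rank(im d_{k+1}).
rank(ker d_3) = rank(C_3) - rank(d_3) = 20 - 0 = 20.
rank(im d_{3+1}) = 0.
rank H_3 = 20 - 0 = 20

20


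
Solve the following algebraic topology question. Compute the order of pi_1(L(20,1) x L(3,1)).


pi_1(X x Y) = pi_1(X) x pi_1(Y).
pi_1(L(20,1)) = Z/20, pi_1(L(3,1)) = Z/3.
|Z/20 x Z/3| = 20 * 3 = 60

60


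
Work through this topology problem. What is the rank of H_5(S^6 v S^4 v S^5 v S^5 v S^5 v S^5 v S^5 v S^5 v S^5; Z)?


For a wedge of spheres, H_k (k>0) is free on one generator per sphere of dimension k.
Spheres of dimension 5: count = 7.
b_5 = 7

7


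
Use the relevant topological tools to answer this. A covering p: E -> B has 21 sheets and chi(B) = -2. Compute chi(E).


For a finite covering: chi(E) = (number of sheets) * chi(B).
chi(E) = 21 * (-2) = -42

-42


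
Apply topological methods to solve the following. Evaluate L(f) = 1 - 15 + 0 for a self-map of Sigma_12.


L(f) = tr(f_0*) - tr(f_1*) + tr(f_2*).
= 1 - (15) + (0)
= -14

-14


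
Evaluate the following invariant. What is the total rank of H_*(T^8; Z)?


b_k(T^8) = C(8,k), so the sum over k is sum_k C(8,k) = 2^8.
Total = 2^8 = 256

256


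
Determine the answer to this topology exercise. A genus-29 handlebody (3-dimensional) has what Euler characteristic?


A genus-g handlebody deformation retracts to a wedge of g circles.
chi(vee_g S^1) = 1 - g.
chi(H_29) = 1 - 29 = -28

-28


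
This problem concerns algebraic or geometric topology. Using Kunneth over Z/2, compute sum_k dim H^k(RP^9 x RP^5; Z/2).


dim H^*(RP^n; Z/2) = n+1 (one Z/2 in each degree 0..n).
Total Betti number is multiplicative.
Total = (9+1) * (5+1) = 10 * 6 = 60

60


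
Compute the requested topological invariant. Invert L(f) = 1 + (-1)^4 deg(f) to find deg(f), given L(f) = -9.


L(f) = 1 + (-1)^4 deg(f) on S^4.
-9 = 1 + (-1)^4 * deg(f)
(-1)^4 * deg(f) = -10
deg(f) = -10

-10


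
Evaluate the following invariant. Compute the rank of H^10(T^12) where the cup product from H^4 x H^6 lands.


Cup product: H^p x H^q -> H^{p+q}; here p+q = 4+6 = 10.
rank H^k(T^n) = C(n,k).
C(12,10) = 66

66


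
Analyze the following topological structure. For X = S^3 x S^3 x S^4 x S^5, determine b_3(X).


Each S^d has Poincare polynomial 1 + t^d.
The product S^3 x S^3 x S^4 x S^5 has Poincare polynomial prod(1+t^d_i).
Expanding: b_0=1, b_3=2, b_4=1, b_5=1, b_6=1, b_7=2, b_8=2, b_9=1, b_10=1, b_11=1, b_12=2, b_15=1.
b_3 = 2

2


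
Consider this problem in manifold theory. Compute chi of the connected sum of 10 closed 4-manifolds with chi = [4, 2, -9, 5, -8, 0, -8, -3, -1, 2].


For n-manifolds: chi(A#B) = chi(A) + chi(B) - chi(S^4).
chi(S^4) = 1 + (-1)^4 = 2.
chi(#) = (sum chi_i) - (10-1)*chi(S^4) = -16 - 9*2 = -34

-34


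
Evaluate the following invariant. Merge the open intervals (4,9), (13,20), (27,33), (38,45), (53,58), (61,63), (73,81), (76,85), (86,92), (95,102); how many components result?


Sort and merge overlapping open intervals.
Merged: (4,9), (13,20), (27,33), (38,45), (53,58), (61,63), (73,85), (86,92), (95,102).
Number of components = 9

9


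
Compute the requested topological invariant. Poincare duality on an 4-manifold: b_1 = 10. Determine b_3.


Poincare duality for closed orientable n-manifolds: b_k = b_{n-k}.
Here n = 4, so b_3 = b_1 = 10

10


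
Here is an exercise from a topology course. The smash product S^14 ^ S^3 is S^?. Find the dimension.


S^m ^ S^n = S^{m+n}.
k = 14 + 3 = 17

17


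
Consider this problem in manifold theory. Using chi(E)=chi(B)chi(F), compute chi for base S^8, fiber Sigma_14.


chi(S^8) = 2 (n even), chi(Sigma_14) = 2 - 2*14 = -26.
chi(E) = 2 * (-26) = -52

-52


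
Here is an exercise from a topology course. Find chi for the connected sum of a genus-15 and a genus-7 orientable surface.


chi(Sigma_15) = 2 - 2*15 = -28
chi(Sigma_7) = 2 - 2*7 = -12
For surfaces: chi(A#B) = chi(A) + chi(B) - 2.
chi = -28 + -12 - 2 = -42

-42


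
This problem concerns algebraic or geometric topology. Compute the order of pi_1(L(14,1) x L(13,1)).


pi_1(X x Y) = pi_1(X) x pi_1(Y).
pi_1(L(14,1)) = Z/14, pi_1(L(13,1)) = Z/13.
|Z/14 x Z/13| = 14 * 13 = 182

182


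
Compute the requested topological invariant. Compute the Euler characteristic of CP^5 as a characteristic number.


For any closed oriented manifold, <e(TM),[M]> = chi(M).
chi(CP^5) = 5+1 = 6

6


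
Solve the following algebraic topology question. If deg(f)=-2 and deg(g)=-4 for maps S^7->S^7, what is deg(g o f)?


Degree is multiplicative under composition: deg(g o f) = deg(g) * deg(f).
= -4 * -2 = 8

8


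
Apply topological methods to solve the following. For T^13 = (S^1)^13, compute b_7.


By the Kunneth formula, b_k(T^n) = C(n,k).
b_7(T^13) = C(13,7).
C(13,7) = 13!/(7!*6!) = 1716

1716
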